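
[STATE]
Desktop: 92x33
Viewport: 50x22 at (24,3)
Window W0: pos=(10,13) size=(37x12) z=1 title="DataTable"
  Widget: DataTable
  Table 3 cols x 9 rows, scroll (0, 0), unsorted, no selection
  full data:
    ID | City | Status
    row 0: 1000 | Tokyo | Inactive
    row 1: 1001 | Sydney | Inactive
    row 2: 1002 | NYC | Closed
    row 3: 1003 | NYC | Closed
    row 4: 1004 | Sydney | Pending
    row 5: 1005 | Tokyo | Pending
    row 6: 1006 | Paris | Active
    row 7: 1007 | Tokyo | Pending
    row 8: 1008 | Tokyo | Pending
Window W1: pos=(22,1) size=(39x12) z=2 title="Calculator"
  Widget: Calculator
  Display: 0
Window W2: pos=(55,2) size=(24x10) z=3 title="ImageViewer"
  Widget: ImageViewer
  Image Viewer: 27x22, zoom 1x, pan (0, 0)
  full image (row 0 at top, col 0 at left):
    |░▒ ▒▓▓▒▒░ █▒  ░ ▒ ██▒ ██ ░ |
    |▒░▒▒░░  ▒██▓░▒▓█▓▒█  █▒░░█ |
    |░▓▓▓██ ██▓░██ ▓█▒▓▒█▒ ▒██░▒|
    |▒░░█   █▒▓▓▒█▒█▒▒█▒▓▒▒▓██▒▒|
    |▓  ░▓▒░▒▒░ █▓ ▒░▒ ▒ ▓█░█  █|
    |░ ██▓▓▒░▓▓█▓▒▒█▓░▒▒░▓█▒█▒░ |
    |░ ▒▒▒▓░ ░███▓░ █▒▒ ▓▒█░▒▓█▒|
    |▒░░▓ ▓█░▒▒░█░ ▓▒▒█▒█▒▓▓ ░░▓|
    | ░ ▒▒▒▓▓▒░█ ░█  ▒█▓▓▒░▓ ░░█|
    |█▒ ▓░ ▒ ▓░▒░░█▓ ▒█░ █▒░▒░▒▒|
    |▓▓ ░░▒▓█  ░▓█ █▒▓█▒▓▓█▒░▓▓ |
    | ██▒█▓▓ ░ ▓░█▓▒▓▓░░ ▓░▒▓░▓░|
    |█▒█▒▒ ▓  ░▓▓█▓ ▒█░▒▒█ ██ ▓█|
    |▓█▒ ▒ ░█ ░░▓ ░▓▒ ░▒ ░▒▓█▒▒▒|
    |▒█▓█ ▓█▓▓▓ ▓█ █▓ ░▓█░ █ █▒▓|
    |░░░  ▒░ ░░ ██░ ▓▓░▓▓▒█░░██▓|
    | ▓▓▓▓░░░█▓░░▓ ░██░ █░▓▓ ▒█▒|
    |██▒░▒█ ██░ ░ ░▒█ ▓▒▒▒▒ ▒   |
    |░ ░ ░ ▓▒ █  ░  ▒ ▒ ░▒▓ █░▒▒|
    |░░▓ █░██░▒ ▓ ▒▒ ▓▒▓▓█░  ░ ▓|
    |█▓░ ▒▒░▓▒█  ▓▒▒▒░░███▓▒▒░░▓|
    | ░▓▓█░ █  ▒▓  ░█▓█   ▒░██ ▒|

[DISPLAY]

───────────────────────────────┃ ImageViewer      
                               ┠──────────────────
───┬───┬───┬───┐               ┃░▒ ▒▓▓▒▒░ █▒  ░ ▒ 
 7 │ 8 │ 9 │ ÷ │               ┃▒░▒▒░░  ▒██▓░▒▓█▓▒
───┼───┼───┼───┤               ┃░▓▓▓██ ██▓░██ ▓█▒▓
 4 │ 5 │ 6 │ × │               ┃▒░░█   █▒▓▓▒█▒█▒▒█
───┼───┼───┼───┤               ┃▓  ░▓▒░▒▒░ █▓ ▒░▒ 
 1 │ 2 │ 3 │ - │               ┃░ ██▓▓▒░▓▓█▓▒▒█▓░▒
───┴───┴───┴───┘               ┗━━━━━━━━━━━━━━━━━━
━━━━━━━━━━━━━━━━━━━━━━━━━━━━━━━━━━━━┛             
━━━━━━━━━━━━━━━━━━━━━━┓                           
                      ┃                           
──────────────────────┨                           
tatus                 ┃                           
───────               ┃                           
nactive               ┃                           
nactive               ┃                           
losed                 ┃                           
losed                 ┃                           
ending                ┃                           
ending                ┃                           
━━━━━━━━━━━━━━━━━━━━━━┛                           


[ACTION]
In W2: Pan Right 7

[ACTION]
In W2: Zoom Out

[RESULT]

───────────────────────────────┃ ImageViewer      
                               ┠──────────────────
───┬───┬───┬───┐               ┃▒░ █▒  ░ ▒ ██▒ ██ 
 7 │ 8 │ 9 │ ÷ │               ┃ ▒██▓░▒▓█▓▒█  █▒░░
───┼───┼───┼───┤               ┃██▓░██ ▓█▒▓▒█▒ ▒██
 4 │ 5 │ 6 │ × │               ┃█▒▓▓▒█▒█▒▒█▒▓▒▒▓██
───┼───┼───┼───┤               ┃▒▒░ █▓ ▒░▒ ▒ ▓█░█ 
 1 │ 2 │ 3 │ - │               ┃░▓▓█▓▒▒█▓░▒▒░▓█▒█▒
───┴───┴───┴───┘               ┗━━━━━━━━━━━━━━━━━━
━━━━━━━━━━━━━━━━━━━━━━━━━━━━━━━━━━━━┛             
━━━━━━━━━━━━━━━━━━━━━━┓                           
                      ┃                           
──────────────────────┨                           
tatus                 ┃                           
───────               ┃                           
nactive               ┃                           
nactive               ┃                           
losed                 ┃                           
losed                 ┃                           
ending                ┃                           
ending                ┃                           
━━━━━━━━━━━━━━━━━━━━━━┛                           


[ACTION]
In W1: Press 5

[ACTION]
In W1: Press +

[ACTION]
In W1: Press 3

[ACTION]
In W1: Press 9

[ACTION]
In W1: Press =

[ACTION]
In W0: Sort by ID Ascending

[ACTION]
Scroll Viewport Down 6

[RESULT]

───┼───┼───┼───┤               ┃▒▒░ █▓ ▒░▒ ▒ ▓█░█ 
 1 │ 2 │ 3 │ - │               ┃░▓▓█▓▒▒█▓░▒▒░▓█▒█▒
───┴───┴───┴───┘               ┗━━━━━━━━━━━━━━━━━━
━━━━━━━━━━━━━━━━━━━━━━━━━━━━━━━━━━━━┛             
━━━━━━━━━━━━━━━━━━━━━━┓                           
                      ┃                           
──────────────────────┨                           
tatus                 ┃                           
───────               ┃                           
nactive               ┃                           
nactive               ┃                           
losed                 ┃                           
losed                 ┃                           
ending                ┃                           
ending                ┃                           
━━━━━━━━━━━━━━━━━━━━━━┛                           
                                                  
                                                  
                                                  
                                                  
                                                  
                                                  


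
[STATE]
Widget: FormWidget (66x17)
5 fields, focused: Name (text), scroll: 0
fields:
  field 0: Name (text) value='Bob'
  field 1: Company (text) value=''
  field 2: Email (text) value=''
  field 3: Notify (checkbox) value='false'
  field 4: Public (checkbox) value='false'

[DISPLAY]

> Name:       [Bob                                               ]
  Company:    [                                                  ]
  Email:      [                                                  ]
  Notify:     [ ]                                                 
  Public:     [ ]                                                 
                                                                  
                                                                  
                                                                  
                                                                  
                                                                  
                                                                  
                                                                  
                                                                  
                                                                  
                                                                  
                                                                  
                                                                  


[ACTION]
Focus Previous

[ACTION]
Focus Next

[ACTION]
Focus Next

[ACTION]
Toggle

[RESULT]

  Name:       [Bob                                               ]
> Company:    [                                                  ]
  Email:      [                                                  ]
  Notify:     [ ]                                                 
  Public:     [ ]                                                 
                                                                  
                                                                  
                                                                  
                                                                  
                                                                  
                                                                  
                                                                  
                                                                  
                                                                  
                                                                  
                                                                  
                                                                  


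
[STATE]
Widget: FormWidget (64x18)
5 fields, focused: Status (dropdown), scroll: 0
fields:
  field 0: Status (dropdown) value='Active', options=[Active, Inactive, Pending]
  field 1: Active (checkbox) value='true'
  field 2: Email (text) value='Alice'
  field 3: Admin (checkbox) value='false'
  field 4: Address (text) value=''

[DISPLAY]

> Status:     [Active                                         ▼]
  Active:     [x]                                               
  Email:      [Alice                                           ]
  Admin:      [ ]                                               
  Address:    [                                                ]
                                                                
                                                                
                                                                
                                                                
                                                                
                                                                
                                                                
                                                                
                                                                
                                                                
                                                                
                                                                
                                                                


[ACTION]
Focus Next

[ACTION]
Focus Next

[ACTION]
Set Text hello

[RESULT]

  Status:     [Active                                         ▼]
  Active:     [x]                                               
> Email:      [hello                                           ]
  Admin:      [ ]                                               
  Address:    [                                                ]
                                                                
                                                                
                                                                
                                                                
                                                                
                                                                
                                                                
                                                                
                                                                
                                                                
                                                                
                                                                
                                                                


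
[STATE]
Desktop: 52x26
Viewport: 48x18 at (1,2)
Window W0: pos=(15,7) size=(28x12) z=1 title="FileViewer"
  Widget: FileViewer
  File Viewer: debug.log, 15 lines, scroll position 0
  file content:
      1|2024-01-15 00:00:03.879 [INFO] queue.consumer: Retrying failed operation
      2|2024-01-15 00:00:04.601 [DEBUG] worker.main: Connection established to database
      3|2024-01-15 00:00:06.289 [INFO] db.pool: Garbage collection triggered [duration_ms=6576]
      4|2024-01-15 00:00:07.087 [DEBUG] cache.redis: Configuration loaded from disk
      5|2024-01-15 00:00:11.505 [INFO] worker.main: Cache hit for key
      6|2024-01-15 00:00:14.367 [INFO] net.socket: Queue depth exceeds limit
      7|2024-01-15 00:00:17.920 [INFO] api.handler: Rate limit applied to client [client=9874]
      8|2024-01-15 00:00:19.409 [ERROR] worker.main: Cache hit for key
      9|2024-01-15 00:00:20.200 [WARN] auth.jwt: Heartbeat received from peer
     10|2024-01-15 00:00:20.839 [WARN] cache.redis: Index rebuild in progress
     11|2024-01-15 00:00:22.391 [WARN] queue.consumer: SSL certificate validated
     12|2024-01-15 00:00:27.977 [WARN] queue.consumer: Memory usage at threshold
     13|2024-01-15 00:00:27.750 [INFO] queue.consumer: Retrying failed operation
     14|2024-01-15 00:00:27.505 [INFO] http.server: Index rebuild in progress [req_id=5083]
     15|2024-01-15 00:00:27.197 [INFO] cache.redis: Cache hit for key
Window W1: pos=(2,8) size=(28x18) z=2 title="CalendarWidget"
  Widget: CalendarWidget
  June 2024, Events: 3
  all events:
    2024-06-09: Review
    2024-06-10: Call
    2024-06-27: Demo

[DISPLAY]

                                                
                                                
                                                
                                                
                                                
              ┏━━━━━━━━━━━━━━━━━━━━━━━━━━┓      
 ┏━━━━━━━━━━━━━━━━━━━━━━━━━━┓            ┃      
 ┃ CalendarWidget           ┃────────────┨      
 ┠──────────────────────────┨00:03.879 [▲┃      
 ┃        June 2024         ┃00:04.601 [█┃      
 ┃Mo Tu We Th Fr Sa Su      ┃00:06.289 [░┃      
 ┃                1  2      ┃00:07.087 [░┃      
 ┃ 3  4  5  6  7  8  9*     ┃00:11.505 [░┃      
 ┃10* 11 12 13 14 15 16     ┃00:14.367 [░┃      
 ┃17 18 19 20 21 22 23      ┃00:17.920 [░┃      
 ┃24 25 26 27* 28 29 30     ┃00:19.409 [▼┃      
 ┃                          ┃━━━━━━━━━━━━┛      
 ┃                          ┃                   


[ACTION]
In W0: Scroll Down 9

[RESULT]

                                                
                                                
                                                
                                                
                                                
              ┏━━━━━━━━━━━━━━━━━━━━━━━━━━┓      
 ┏━━━━━━━━━━━━━━━━━━━━━━━━━━┓            ┃      
 ┃ CalendarWidget           ┃────────────┨      
 ┠──────────────────────────┨00:19.409 [▲┃      
 ┃        June 2024         ┃00:20.200 [░┃      
 ┃Mo Tu We Th Fr Sa Su      ┃00:20.839 [░┃      
 ┃                1  2      ┃00:22.391 [░┃      
 ┃ 3  4  5  6  7  8  9*     ┃00:27.977 [░┃      
 ┃10* 11 12 13 14 15 16     ┃00:27.750 [░┃      
 ┃17 18 19 20 21 22 23      ┃00:27.505 [█┃      
 ┃24 25 26 27* 28 29 30     ┃00:27.197 [▼┃      
 ┃                          ┃━━━━━━━━━━━━┛      
 ┃                          ┃                   


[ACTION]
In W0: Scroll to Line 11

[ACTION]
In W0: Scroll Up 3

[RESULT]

                                                
                                                
                                                
                                                
                                                
              ┏━━━━━━━━━━━━━━━━━━━━━━━━━━┓      
 ┏━━━━━━━━━━━━━━━━━━━━━━━━━━┓            ┃      
 ┃ CalendarWidget           ┃────────────┨      
 ┠──────────────────────────┨00:11.505 [▲┃      
 ┃        June 2024         ┃00:14.367 [░┃      
 ┃Mo Tu We Th Fr Sa Su      ┃00:17.920 [░┃      
 ┃                1  2      ┃00:19.409 [░┃      
 ┃ 3  4  5  6  7  8  9*     ┃00:20.200 [█┃      
 ┃10* 11 12 13 14 15 16     ┃00:20.839 [░┃      
 ┃17 18 19 20 21 22 23      ┃00:22.391 [░┃      
 ┃24 25 26 27* 28 29 30     ┃00:27.977 [▼┃      
 ┃                          ┃━━━━━━━━━━━━┛      
 ┃                          ┃                   


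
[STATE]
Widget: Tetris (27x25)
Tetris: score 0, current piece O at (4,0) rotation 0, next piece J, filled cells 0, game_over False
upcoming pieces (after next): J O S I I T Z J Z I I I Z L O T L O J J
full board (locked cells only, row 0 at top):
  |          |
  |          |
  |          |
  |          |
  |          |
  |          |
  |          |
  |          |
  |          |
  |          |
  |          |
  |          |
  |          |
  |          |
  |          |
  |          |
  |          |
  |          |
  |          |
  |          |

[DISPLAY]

    ▓▓    │Next:           
    ▓▓    │█               
          │███             
          │                
          │                
          │                
          │Score:          
          │0               
          │                
          │                
          │                
          │                
          │                
          │                
          │                
          │                
          │                
          │                
          │                
          │                
          │                
          │                
          │                
          │                
          │                


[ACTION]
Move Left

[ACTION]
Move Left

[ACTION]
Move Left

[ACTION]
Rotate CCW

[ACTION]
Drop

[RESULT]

          │Next:           
 ▓▓       │█               
 ▓▓       │███             
          │                
          │                
          │                
          │Score:          
          │0               
          │                
          │                
          │                
          │                
          │                
          │                
          │                
          │                
          │                
          │                
          │                
          │                
          │                
          │                
          │                
          │                
          │                


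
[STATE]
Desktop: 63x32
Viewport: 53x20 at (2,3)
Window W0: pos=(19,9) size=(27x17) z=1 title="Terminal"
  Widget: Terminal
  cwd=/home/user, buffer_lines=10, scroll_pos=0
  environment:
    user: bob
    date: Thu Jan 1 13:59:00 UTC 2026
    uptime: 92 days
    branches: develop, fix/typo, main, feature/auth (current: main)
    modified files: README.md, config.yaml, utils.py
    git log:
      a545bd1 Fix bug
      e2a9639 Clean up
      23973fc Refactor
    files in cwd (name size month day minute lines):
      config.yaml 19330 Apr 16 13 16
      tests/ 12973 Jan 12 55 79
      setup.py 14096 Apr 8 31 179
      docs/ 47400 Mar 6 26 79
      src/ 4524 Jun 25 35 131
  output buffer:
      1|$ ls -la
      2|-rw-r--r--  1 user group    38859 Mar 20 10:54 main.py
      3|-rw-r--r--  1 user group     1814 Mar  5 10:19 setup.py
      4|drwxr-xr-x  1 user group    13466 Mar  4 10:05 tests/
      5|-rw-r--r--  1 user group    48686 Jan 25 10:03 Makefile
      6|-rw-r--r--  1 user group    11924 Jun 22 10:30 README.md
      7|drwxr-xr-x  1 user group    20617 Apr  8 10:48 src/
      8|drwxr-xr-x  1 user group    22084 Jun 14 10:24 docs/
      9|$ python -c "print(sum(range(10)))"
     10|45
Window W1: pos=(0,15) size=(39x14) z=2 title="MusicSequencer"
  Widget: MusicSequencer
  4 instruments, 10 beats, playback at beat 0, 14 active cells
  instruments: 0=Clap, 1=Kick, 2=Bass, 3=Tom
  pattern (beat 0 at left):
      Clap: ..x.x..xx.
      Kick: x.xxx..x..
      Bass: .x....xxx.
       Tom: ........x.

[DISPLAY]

                                                     
                                                     
                                                     
                                                     
                                                     
                                                     
                 ┏━━━━━━━━━━━━━━━━━━━━━━━━━┓         
                 ┃ Terminal                ┃         
                 ┠─────────────────────────┨         
                 ┃$ ls -la                 ┃         
                 ┃-rw-r--r--  1 user group ┃         
                 ┃-rw-r--r--  1 user group ┃         
━━━━━━━━━━━━━━━━━━━━━━━━━━━━━━━━━━━━┓group ┃         
MusicSequencer                      ┃group ┃         
────────────────────────────────────┨group ┃         
    ▼123456789                      ┃group ┃         
Clap··█·█··██·                      ┃group ┃         
Kick█·███··█··                      ┃sum(ra┃         
Bass·█····███·                      ┃      ┃         
 Tom········█·                      ┃      ┃         


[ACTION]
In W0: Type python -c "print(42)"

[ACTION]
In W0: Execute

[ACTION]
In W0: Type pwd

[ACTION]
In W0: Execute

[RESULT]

                                                     
                                                     
                                                     
                                                     
                                                     
                                                     
                 ┏━━━━━━━━━━━━━━━━━━━━━━━━━┓         
                 ┃ Terminal                ┃         
                 ┠─────────────────────────┨         
                 ┃-rw-r--r--  1 user group ┃         
                 ┃drwxr-xr-x  1 user group ┃         
                 ┃-rw-r--r--  1 user group ┃         
━━━━━━━━━━━━━━━━━━━━━━━━━━━━━━━━━━━━┓group ┃         
MusicSequencer                      ┃group ┃         
────────────────────────────────────┨group ┃         
    ▼123456789                      ┃sum(ra┃         
Clap··█·█··██·                      ┃      ┃         
Kick█·███··█··                      ┃42)"  ┃         
Bass·█····███·                      ┃      ┃         
 Tom········█·                      ┃      ┃         


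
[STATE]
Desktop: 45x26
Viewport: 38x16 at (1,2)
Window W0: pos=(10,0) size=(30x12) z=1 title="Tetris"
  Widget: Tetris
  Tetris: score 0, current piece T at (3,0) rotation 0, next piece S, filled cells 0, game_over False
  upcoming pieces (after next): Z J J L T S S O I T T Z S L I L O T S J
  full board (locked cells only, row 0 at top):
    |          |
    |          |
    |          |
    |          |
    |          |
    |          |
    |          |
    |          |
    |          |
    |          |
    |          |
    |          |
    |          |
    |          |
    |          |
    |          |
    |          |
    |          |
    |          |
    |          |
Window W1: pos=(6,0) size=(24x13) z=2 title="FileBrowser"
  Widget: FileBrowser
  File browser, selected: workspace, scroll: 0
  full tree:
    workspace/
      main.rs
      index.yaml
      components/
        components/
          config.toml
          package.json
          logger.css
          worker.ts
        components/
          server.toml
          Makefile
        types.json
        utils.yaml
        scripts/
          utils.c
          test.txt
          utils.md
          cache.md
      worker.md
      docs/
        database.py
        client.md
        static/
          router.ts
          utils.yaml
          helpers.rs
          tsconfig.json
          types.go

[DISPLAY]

     ┠──────────────────────┨─────────
     ┃> [-] workspace/      ┃         
     ┃    main.rs           ┃         
     ┃    index.yaml        ┃         
     ┃    [+] components/   ┃         
     ┃    worker.md         ┃         
     ┃    [+] docs/         ┃         
     ┃                      ┃         
     ┃                      ┃         
     ┃                      ┃━━━━━━━━━
     ┗━━━━━━━━━━━━━━━━━━━━━━┛         
                                      
                                      
                                      
                                      
                                      


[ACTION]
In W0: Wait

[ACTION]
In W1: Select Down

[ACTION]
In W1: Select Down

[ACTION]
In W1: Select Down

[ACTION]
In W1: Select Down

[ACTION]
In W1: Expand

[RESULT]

     ┠──────────────────────┨─────────
     ┃  [-] workspace/      ┃         
     ┃    main.rs           ┃         
     ┃    index.yaml        ┃         
     ┃    [+] components/   ┃         
     ┃  > worker.md         ┃         
     ┃    [+] docs/         ┃         
     ┃                      ┃         
     ┃                      ┃         
     ┃                      ┃━━━━━━━━━
     ┗━━━━━━━━━━━━━━━━━━━━━━┛         
                                      
                                      
                                      
                                      
                                      


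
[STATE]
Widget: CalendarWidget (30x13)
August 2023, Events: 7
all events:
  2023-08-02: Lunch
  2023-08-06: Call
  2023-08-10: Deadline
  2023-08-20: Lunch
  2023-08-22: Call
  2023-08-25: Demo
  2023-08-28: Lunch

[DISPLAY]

         August 2023          
Mo Tu We Th Fr Sa Su          
    1  2*  3  4  5  6*        
 7  8  9 10* 11 12 13         
14 15 16 17 18 19 20*         
21 22* 23 24 25* 26 27        
28* 29 30 31                  
                              
                              
                              
                              
                              
                              


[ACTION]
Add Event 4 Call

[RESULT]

         August 2023          
Mo Tu We Th Fr Sa Su          
    1  2*  3  4*  5  6*       
 7  8  9 10* 11 12 13         
14 15 16 17 18 19 20*         
21 22* 23 24 25* 26 27        
28* 29 30 31                  
                              
                              
                              
                              
                              
                              


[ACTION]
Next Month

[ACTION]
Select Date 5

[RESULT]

        September 2023        
Mo Tu We Th Fr Sa Su          
             1  2  3          
 4 [ 5]  6  7  8  9 10        
11 12 13 14 15 16 17          
18 19 20 21 22 23 24          
25 26 27 28 29 30             
                              
                              
                              
                              
                              
                              


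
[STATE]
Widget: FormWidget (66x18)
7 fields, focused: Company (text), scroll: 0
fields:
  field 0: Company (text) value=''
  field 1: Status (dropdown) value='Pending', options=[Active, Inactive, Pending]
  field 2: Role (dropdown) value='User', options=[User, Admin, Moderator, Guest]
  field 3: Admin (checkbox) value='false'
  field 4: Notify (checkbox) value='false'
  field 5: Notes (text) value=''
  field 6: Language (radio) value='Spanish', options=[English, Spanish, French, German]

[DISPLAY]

> Company:    [                                                  ]
  Status:     [Pending                                          ▼]
  Role:       [User                                             ▼]
  Admin:      [ ]                                                 
  Notify:     [ ]                                                 
  Notes:      [                                                  ]
  Language:   ( ) English  (●) Spanish  ( ) French  ( ) German    
                                                                  
                                                                  
                                                                  
                                                                  
                                                                  
                                                                  
                                                                  
                                                                  
                                                                  
                                                                  
                                                                  


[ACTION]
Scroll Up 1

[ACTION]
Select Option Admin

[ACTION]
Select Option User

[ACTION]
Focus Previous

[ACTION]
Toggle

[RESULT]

  Company:    [                                                  ]
  Status:     [Pending                                          ▼]
  Role:       [User                                             ▼]
  Admin:      [ ]                                                 
  Notify:     [ ]                                                 
  Notes:      [                                                  ]
> Language:   ( ) English  (●) Spanish  ( ) French  ( ) German    
                                                                  
                                                                  
                                                                  
                                                                  
                                                                  
                                                                  
                                                                  
                                                                  
                                                                  
                                                                  
                                                                  


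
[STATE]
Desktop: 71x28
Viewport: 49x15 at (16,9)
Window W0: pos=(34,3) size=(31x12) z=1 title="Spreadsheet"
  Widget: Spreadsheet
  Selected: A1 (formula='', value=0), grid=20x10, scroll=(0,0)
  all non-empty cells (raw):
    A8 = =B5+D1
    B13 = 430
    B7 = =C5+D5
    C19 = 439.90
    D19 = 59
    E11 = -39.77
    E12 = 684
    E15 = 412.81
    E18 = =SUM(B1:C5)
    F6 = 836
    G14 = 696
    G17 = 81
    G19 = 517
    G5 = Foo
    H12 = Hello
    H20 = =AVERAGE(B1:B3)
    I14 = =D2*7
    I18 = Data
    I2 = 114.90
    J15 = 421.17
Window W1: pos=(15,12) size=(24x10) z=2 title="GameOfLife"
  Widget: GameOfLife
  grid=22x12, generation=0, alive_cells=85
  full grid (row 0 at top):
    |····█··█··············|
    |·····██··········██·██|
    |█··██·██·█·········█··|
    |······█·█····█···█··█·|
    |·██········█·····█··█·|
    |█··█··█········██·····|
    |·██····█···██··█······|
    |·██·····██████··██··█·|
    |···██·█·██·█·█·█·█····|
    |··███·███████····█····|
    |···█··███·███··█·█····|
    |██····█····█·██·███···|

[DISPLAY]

                  ┃  1      [0]       0       0 ┃
                  ┃  2        0       0       0 ┃
                  ┃  3        0       0       0 ┃
━━━━━━━━━━━━━━━━━━━━━━┓       0       0       0 ┃
 GameOfLife           ┃       0       0       0 ┃
──────────────────────┨━━━━━━━━━━━━━━━━━━━━━━━━━┛
Gen: 0                ┃                          
······█·█····█···█··█·┃                          
·██········█·····█··█·┃                          
█··█··█········██·····┃                          
·██····█···██··█······┃                          
·██·····██████··██··█·┃                          
━━━━━━━━━━━━━━━━━━━━━━┛                          
                                                 
                                                 


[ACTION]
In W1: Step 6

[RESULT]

                  ┃  1      [0]       0       0 ┃
                  ┃  2        0       0       0 ┃
                  ┃  3        0       0       0 ┃
━━━━━━━━━━━━━━━━━━━━━━┓       0       0       0 ┃
 GameOfLife           ┃       0       0       0 ┃
──────────────────────┨━━━━━━━━━━━━━━━━━━━━━━━━━┛
Gen: 6                ┃                          
·█···········█····███·┃                          
·███····██··█·█·······┃                          
··█·█···██··█·█···███·┃                          
···██··█·█··█····█··█·┃                          
········█········██···┃                          
━━━━━━━━━━━━━━━━━━━━━━┛                          
                                                 
                                                 


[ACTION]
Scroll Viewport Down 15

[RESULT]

 GameOfLife           ┃       0       0       0 ┃
──────────────────────┨━━━━━━━━━━━━━━━━━━━━━━━━━┛
Gen: 6                ┃                          
·█···········█····███·┃                          
·███····██··█·█·······┃                          
··█·█···██··█·█···███·┃                          
···██··█·█··█····█··█·┃                          
········█········██···┃                          
━━━━━━━━━━━━━━━━━━━━━━┛                          
                                                 
                                                 
                                                 
                                                 
                                                 
                                                 


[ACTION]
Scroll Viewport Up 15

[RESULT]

                                                 
                                                 
                                                 
                  ┏━━━━━━━━━━━━━━━━━━━━━━━━━━━━━┓
                  ┃ Spreadsheet                 ┃
                  ┠─────────────────────────────┨
                  ┃A1:                          ┃
                  ┃       A       B       C     ┃
                  ┃-----------------------------┃
                  ┃  1      [0]       0       0 ┃
                  ┃  2        0       0       0 ┃
                  ┃  3        0       0       0 ┃
━━━━━━━━━━━━━━━━━━━━━━┓       0       0       0 ┃
 GameOfLife           ┃       0       0       0 ┃
──────────────────────┨━━━━━━━━━━━━━━━━━━━━━━━━━┛


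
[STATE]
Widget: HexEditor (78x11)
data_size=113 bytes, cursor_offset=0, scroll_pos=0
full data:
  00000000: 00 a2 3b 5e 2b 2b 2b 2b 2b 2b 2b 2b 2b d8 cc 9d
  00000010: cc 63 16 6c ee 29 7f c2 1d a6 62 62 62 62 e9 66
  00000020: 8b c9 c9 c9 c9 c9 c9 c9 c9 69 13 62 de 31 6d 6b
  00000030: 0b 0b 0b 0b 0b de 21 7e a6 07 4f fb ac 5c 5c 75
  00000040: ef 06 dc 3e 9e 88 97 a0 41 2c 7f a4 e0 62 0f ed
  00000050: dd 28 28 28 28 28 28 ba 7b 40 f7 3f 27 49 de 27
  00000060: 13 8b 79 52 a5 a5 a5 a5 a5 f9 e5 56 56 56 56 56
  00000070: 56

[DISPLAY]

00000000  00 a2 3b 5e 2b 2b 2b 2b  2b 2b 2b 2b 2b d8 cc 9d  |..;^+++++++++...|
00000010  cc 63 16 6c ee 29 7f c2  1d a6 62 62 62 62 e9 66  |.c.l.)....bbbb.f|
00000020  8b c9 c9 c9 c9 c9 c9 c9  c9 69 13 62 de 31 6d 6b  |.........i.b.1mk|
00000030  0b 0b 0b 0b 0b de 21 7e  a6 07 4f fb ac 5c 5c 75  |......!~..O..\\u|
00000040  ef 06 dc 3e 9e 88 97 a0  41 2c 7f a4 e0 62 0f ed  |...>....A,...b..|
00000050  dd 28 28 28 28 28 28 ba  7b 40 f7 3f 27 49 de 27  |.((((((.{@.?'I.'|
00000060  13 8b 79 52 a5 a5 a5 a5  a5 f9 e5 56 56 56 56 56  |..yR.......VVVVV|
00000070  56                                                |V               |
                                                                              
                                                                              
                                                                              


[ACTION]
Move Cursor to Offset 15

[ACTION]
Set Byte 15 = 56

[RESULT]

00000000  00 a2 3b 5e 2b 2b 2b 2b  2b 2b 2b 2b 2b d8 cc 56  |..;^+++++++++..V|
00000010  cc 63 16 6c ee 29 7f c2  1d a6 62 62 62 62 e9 66  |.c.l.)....bbbb.f|
00000020  8b c9 c9 c9 c9 c9 c9 c9  c9 69 13 62 de 31 6d 6b  |.........i.b.1mk|
00000030  0b 0b 0b 0b 0b de 21 7e  a6 07 4f fb ac 5c 5c 75  |......!~..O..\\u|
00000040  ef 06 dc 3e 9e 88 97 a0  41 2c 7f a4 e0 62 0f ed  |...>....A,...b..|
00000050  dd 28 28 28 28 28 28 ba  7b 40 f7 3f 27 49 de 27  |.((((((.{@.?'I.'|
00000060  13 8b 79 52 a5 a5 a5 a5  a5 f9 e5 56 56 56 56 56  |..yR.......VVVVV|
00000070  56                                                |V               |
                                                                              
                                                                              
                                                                              


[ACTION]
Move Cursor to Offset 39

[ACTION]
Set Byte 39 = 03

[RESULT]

00000000  00 a2 3b 5e 2b 2b 2b 2b  2b 2b 2b 2b 2b d8 cc 56  |..;^+++++++++..V|
00000010  cc 63 16 6c ee 29 7f c2  1d a6 62 62 62 62 e9 66  |.c.l.)....bbbb.f|
00000020  8b c9 c9 c9 c9 c9 c9 03  c9 69 13 62 de 31 6d 6b  |.........i.b.1mk|
00000030  0b 0b 0b 0b 0b de 21 7e  a6 07 4f fb ac 5c 5c 75  |......!~..O..\\u|
00000040  ef 06 dc 3e 9e 88 97 a0  41 2c 7f a4 e0 62 0f ed  |...>....A,...b..|
00000050  dd 28 28 28 28 28 28 ba  7b 40 f7 3f 27 49 de 27  |.((((((.{@.?'I.'|
00000060  13 8b 79 52 a5 a5 a5 a5  a5 f9 e5 56 56 56 56 56  |..yR.......VVVVV|
00000070  56                                                |V               |
                                                                              
                                                                              
                                                                              
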